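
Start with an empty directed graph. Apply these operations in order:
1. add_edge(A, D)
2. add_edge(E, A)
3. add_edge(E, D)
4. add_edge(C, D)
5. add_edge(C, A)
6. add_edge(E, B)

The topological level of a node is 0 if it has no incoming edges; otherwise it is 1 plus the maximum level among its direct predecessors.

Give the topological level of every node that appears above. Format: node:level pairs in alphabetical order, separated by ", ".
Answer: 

Op 1: add_edge(A, D). Edges now: 1
Op 2: add_edge(E, A). Edges now: 2
Op 3: add_edge(E, D). Edges now: 3
Op 4: add_edge(C, D). Edges now: 4
Op 5: add_edge(C, A). Edges now: 5
Op 6: add_edge(E, B). Edges now: 6
Compute levels (Kahn BFS):
  sources (in-degree 0): C, E
  process C: level=0
    C->A: in-degree(A)=1, level(A)>=1
    C->D: in-degree(D)=2, level(D)>=1
  process E: level=0
    E->A: in-degree(A)=0, level(A)=1, enqueue
    E->B: in-degree(B)=0, level(B)=1, enqueue
    E->D: in-degree(D)=1, level(D)>=1
  process A: level=1
    A->D: in-degree(D)=0, level(D)=2, enqueue
  process B: level=1
  process D: level=2
All levels: A:1, B:1, C:0, D:2, E:0

Answer: A:1, B:1, C:0, D:2, E:0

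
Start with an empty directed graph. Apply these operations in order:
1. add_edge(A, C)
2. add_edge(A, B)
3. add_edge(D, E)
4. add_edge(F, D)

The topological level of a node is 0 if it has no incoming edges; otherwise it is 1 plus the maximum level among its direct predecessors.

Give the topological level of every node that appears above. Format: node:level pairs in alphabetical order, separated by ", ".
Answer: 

Op 1: add_edge(A, C). Edges now: 1
Op 2: add_edge(A, B). Edges now: 2
Op 3: add_edge(D, E). Edges now: 3
Op 4: add_edge(F, D). Edges now: 4
Compute levels (Kahn BFS):
  sources (in-degree 0): A, F
  process A: level=0
    A->B: in-degree(B)=0, level(B)=1, enqueue
    A->C: in-degree(C)=0, level(C)=1, enqueue
  process F: level=0
    F->D: in-degree(D)=0, level(D)=1, enqueue
  process B: level=1
  process C: level=1
  process D: level=1
    D->E: in-degree(E)=0, level(E)=2, enqueue
  process E: level=2
All levels: A:0, B:1, C:1, D:1, E:2, F:0

Answer: A:0, B:1, C:1, D:1, E:2, F:0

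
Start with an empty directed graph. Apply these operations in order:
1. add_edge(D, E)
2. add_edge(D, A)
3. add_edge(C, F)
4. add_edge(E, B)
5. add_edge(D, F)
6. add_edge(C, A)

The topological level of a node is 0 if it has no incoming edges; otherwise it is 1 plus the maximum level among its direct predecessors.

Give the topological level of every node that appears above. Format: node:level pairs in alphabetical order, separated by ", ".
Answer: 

Op 1: add_edge(D, E). Edges now: 1
Op 2: add_edge(D, A). Edges now: 2
Op 3: add_edge(C, F). Edges now: 3
Op 4: add_edge(E, B). Edges now: 4
Op 5: add_edge(D, F). Edges now: 5
Op 6: add_edge(C, A). Edges now: 6
Compute levels (Kahn BFS):
  sources (in-degree 0): C, D
  process C: level=0
    C->A: in-degree(A)=1, level(A)>=1
    C->F: in-degree(F)=1, level(F)>=1
  process D: level=0
    D->A: in-degree(A)=0, level(A)=1, enqueue
    D->E: in-degree(E)=0, level(E)=1, enqueue
    D->F: in-degree(F)=0, level(F)=1, enqueue
  process A: level=1
  process E: level=1
    E->B: in-degree(B)=0, level(B)=2, enqueue
  process F: level=1
  process B: level=2
All levels: A:1, B:2, C:0, D:0, E:1, F:1

Answer: A:1, B:2, C:0, D:0, E:1, F:1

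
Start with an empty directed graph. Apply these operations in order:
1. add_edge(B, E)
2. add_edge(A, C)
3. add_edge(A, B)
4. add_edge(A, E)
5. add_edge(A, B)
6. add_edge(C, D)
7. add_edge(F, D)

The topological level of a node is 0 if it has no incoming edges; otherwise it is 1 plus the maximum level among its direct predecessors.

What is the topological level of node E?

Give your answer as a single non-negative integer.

Op 1: add_edge(B, E). Edges now: 1
Op 2: add_edge(A, C). Edges now: 2
Op 3: add_edge(A, B). Edges now: 3
Op 4: add_edge(A, E). Edges now: 4
Op 5: add_edge(A, B) (duplicate, no change). Edges now: 4
Op 6: add_edge(C, D). Edges now: 5
Op 7: add_edge(F, D). Edges now: 6
Compute levels (Kahn BFS):
  sources (in-degree 0): A, F
  process A: level=0
    A->B: in-degree(B)=0, level(B)=1, enqueue
    A->C: in-degree(C)=0, level(C)=1, enqueue
    A->E: in-degree(E)=1, level(E)>=1
  process F: level=0
    F->D: in-degree(D)=1, level(D)>=1
  process B: level=1
    B->E: in-degree(E)=0, level(E)=2, enqueue
  process C: level=1
    C->D: in-degree(D)=0, level(D)=2, enqueue
  process E: level=2
  process D: level=2
All levels: A:0, B:1, C:1, D:2, E:2, F:0
level(E) = 2

Answer: 2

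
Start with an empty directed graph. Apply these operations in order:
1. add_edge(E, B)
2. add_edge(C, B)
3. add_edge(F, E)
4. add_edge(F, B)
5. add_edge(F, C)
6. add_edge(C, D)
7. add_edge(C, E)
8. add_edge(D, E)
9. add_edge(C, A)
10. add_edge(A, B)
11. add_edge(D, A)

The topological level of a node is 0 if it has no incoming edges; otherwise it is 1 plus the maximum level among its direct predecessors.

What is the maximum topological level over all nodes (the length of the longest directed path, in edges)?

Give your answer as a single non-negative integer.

Op 1: add_edge(E, B). Edges now: 1
Op 2: add_edge(C, B). Edges now: 2
Op 3: add_edge(F, E). Edges now: 3
Op 4: add_edge(F, B). Edges now: 4
Op 5: add_edge(F, C). Edges now: 5
Op 6: add_edge(C, D). Edges now: 6
Op 7: add_edge(C, E). Edges now: 7
Op 8: add_edge(D, E). Edges now: 8
Op 9: add_edge(C, A). Edges now: 9
Op 10: add_edge(A, B). Edges now: 10
Op 11: add_edge(D, A). Edges now: 11
Compute levels (Kahn BFS):
  sources (in-degree 0): F
  process F: level=0
    F->B: in-degree(B)=3, level(B)>=1
    F->C: in-degree(C)=0, level(C)=1, enqueue
    F->E: in-degree(E)=2, level(E)>=1
  process C: level=1
    C->A: in-degree(A)=1, level(A)>=2
    C->B: in-degree(B)=2, level(B)>=2
    C->D: in-degree(D)=0, level(D)=2, enqueue
    C->E: in-degree(E)=1, level(E)>=2
  process D: level=2
    D->A: in-degree(A)=0, level(A)=3, enqueue
    D->E: in-degree(E)=0, level(E)=3, enqueue
  process A: level=3
    A->B: in-degree(B)=1, level(B)>=4
  process E: level=3
    E->B: in-degree(B)=0, level(B)=4, enqueue
  process B: level=4
All levels: A:3, B:4, C:1, D:2, E:3, F:0
max level = 4

Answer: 4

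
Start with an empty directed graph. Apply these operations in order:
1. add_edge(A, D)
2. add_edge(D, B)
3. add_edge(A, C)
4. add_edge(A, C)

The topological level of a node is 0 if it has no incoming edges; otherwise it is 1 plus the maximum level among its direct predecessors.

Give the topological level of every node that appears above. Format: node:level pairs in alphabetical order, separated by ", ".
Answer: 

Op 1: add_edge(A, D). Edges now: 1
Op 2: add_edge(D, B). Edges now: 2
Op 3: add_edge(A, C). Edges now: 3
Op 4: add_edge(A, C) (duplicate, no change). Edges now: 3
Compute levels (Kahn BFS):
  sources (in-degree 0): A
  process A: level=0
    A->C: in-degree(C)=0, level(C)=1, enqueue
    A->D: in-degree(D)=0, level(D)=1, enqueue
  process C: level=1
  process D: level=1
    D->B: in-degree(B)=0, level(B)=2, enqueue
  process B: level=2
All levels: A:0, B:2, C:1, D:1

Answer: A:0, B:2, C:1, D:1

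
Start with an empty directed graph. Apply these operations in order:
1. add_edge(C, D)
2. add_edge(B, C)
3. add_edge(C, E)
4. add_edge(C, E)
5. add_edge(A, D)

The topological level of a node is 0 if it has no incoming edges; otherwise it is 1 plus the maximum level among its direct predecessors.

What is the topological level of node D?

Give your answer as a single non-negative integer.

Answer: 2

Derivation:
Op 1: add_edge(C, D). Edges now: 1
Op 2: add_edge(B, C). Edges now: 2
Op 3: add_edge(C, E). Edges now: 3
Op 4: add_edge(C, E) (duplicate, no change). Edges now: 3
Op 5: add_edge(A, D). Edges now: 4
Compute levels (Kahn BFS):
  sources (in-degree 0): A, B
  process A: level=0
    A->D: in-degree(D)=1, level(D)>=1
  process B: level=0
    B->C: in-degree(C)=0, level(C)=1, enqueue
  process C: level=1
    C->D: in-degree(D)=0, level(D)=2, enqueue
    C->E: in-degree(E)=0, level(E)=2, enqueue
  process D: level=2
  process E: level=2
All levels: A:0, B:0, C:1, D:2, E:2
level(D) = 2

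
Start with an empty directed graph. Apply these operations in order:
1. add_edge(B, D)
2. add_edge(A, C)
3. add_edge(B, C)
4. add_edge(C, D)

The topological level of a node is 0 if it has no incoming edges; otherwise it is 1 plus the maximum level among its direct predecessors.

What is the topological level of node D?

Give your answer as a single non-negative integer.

Op 1: add_edge(B, D). Edges now: 1
Op 2: add_edge(A, C). Edges now: 2
Op 3: add_edge(B, C). Edges now: 3
Op 4: add_edge(C, D). Edges now: 4
Compute levels (Kahn BFS):
  sources (in-degree 0): A, B
  process A: level=0
    A->C: in-degree(C)=1, level(C)>=1
  process B: level=0
    B->C: in-degree(C)=0, level(C)=1, enqueue
    B->D: in-degree(D)=1, level(D)>=1
  process C: level=1
    C->D: in-degree(D)=0, level(D)=2, enqueue
  process D: level=2
All levels: A:0, B:0, C:1, D:2
level(D) = 2

Answer: 2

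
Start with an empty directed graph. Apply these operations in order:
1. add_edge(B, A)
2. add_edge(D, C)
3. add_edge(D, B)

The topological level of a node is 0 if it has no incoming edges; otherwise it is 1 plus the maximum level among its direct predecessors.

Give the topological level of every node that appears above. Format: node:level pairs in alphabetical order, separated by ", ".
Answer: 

Answer: A:2, B:1, C:1, D:0

Derivation:
Op 1: add_edge(B, A). Edges now: 1
Op 2: add_edge(D, C). Edges now: 2
Op 3: add_edge(D, B). Edges now: 3
Compute levels (Kahn BFS):
  sources (in-degree 0): D
  process D: level=0
    D->B: in-degree(B)=0, level(B)=1, enqueue
    D->C: in-degree(C)=0, level(C)=1, enqueue
  process B: level=1
    B->A: in-degree(A)=0, level(A)=2, enqueue
  process C: level=1
  process A: level=2
All levels: A:2, B:1, C:1, D:0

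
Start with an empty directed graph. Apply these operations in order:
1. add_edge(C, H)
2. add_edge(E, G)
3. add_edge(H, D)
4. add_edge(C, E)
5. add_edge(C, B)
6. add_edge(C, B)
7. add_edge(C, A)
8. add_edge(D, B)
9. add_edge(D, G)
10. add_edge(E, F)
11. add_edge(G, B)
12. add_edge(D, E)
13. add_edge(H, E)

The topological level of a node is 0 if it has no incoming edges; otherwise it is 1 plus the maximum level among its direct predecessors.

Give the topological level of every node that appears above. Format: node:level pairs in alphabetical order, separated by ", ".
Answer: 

Answer: A:1, B:5, C:0, D:2, E:3, F:4, G:4, H:1

Derivation:
Op 1: add_edge(C, H). Edges now: 1
Op 2: add_edge(E, G). Edges now: 2
Op 3: add_edge(H, D). Edges now: 3
Op 4: add_edge(C, E). Edges now: 4
Op 5: add_edge(C, B). Edges now: 5
Op 6: add_edge(C, B) (duplicate, no change). Edges now: 5
Op 7: add_edge(C, A). Edges now: 6
Op 8: add_edge(D, B). Edges now: 7
Op 9: add_edge(D, G). Edges now: 8
Op 10: add_edge(E, F). Edges now: 9
Op 11: add_edge(G, B). Edges now: 10
Op 12: add_edge(D, E). Edges now: 11
Op 13: add_edge(H, E). Edges now: 12
Compute levels (Kahn BFS):
  sources (in-degree 0): C
  process C: level=0
    C->A: in-degree(A)=0, level(A)=1, enqueue
    C->B: in-degree(B)=2, level(B)>=1
    C->E: in-degree(E)=2, level(E)>=1
    C->H: in-degree(H)=0, level(H)=1, enqueue
  process A: level=1
  process H: level=1
    H->D: in-degree(D)=0, level(D)=2, enqueue
    H->E: in-degree(E)=1, level(E)>=2
  process D: level=2
    D->B: in-degree(B)=1, level(B)>=3
    D->E: in-degree(E)=0, level(E)=3, enqueue
    D->G: in-degree(G)=1, level(G)>=3
  process E: level=3
    E->F: in-degree(F)=0, level(F)=4, enqueue
    E->G: in-degree(G)=0, level(G)=4, enqueue
  process F: level=4
  process G: level=4
    G->B: in-degree(B)=0, level(B)=5, enqueue
  process B: level=5
All levels: A:1, B:5, C:0, D:2, E:3, F:4, G:4, H:1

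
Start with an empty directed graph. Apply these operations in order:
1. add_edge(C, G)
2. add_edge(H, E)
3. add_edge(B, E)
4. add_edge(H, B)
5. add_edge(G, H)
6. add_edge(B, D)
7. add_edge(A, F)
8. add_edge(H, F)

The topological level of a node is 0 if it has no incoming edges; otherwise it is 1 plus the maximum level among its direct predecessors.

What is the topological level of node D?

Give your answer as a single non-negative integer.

Answer: 4

Derivation:
Op 1: add_edge(C, G). Edges now: 1
Op 2: add_edge(H, E). Edges now: 2
Op 3: add_edge(B, E). Edges now: 3
Op 4: add_edge(H, B). Edges now: 4
Op 5: add_edge(G, H). Edges now: 5
Op 6: add_edge(B, D). Edges now: 6
Op 7: add_edge(A, F). Edges now: 7
Op 8: add_edge(H, F). Edges now: 8
Compute levels (Kahn BFS):
  sources (in-degree 0): A, C
  process A: level=0
    A->F: in-degree(F)=1, level(F)>=1
  process C: level=0
    C->G: in-degree(G)=0, level(G)=1, enqueue
  process G: level=1
    G->H: in-degree(H)=0, level(H)=2, enqueue
  process H: level=2
    H->B: in-degree(B)=0, level(B)=3, enqueue
    H->E: in-degree(E)=1, level(E)>=3
    H->F: in-degree(F)=0, level(F)=3, enqueue
  process B: level=3
    B->D: in-degree(D)=0, level(D)=4, enqueue
    B->E: in-degree(E)=0, level(E)=4, enqueue
  process F: level=3
  process D: level=4
  process E: level=4
All levels: A:0, B:3, C:0, D:4, E:4, F:3, G:1, H:2
level(D) = 4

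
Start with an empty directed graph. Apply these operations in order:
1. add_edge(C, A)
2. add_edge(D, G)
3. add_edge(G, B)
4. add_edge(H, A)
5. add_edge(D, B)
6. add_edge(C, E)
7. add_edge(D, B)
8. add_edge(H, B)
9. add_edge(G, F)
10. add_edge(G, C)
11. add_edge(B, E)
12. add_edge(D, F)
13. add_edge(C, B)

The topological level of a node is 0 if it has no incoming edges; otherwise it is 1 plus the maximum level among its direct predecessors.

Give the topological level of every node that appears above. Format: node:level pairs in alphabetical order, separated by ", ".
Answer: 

Op 1: add_edge(C, A). Edges now: 1
Op 2: add_edge(D, G). Edges now: 2
Op 3: add_edge(G, B). Edges now: 3
Op 4: add_edge(H, A). Edges now: 4
Op 5: add_edge(D, B). Edges now: 5
Op 6: add_edge(C, E). Edges now: 6
Op 7: add_edge(D, B) (duplicate, no change). Edges now: 6
Op 8: add_edge(H, B). Edges now: 7
Op 9: add_edge(G, F). Edges now: 8
Op 10: add_edge(G, C). Edges now: 9
Op 11: add_edge(B, E). Edges now: 10
Op 12: add_edge(D, F). Edges now: 11
Op 13: add_edge(C, B). Edges now: 12
Compute levels (Kahn BFS):
  sources (in-degree 0): D, H
  process D: level=0
    D->B: in-degree(B)=3, level(B)>=1
    D->F: in-degree(F)=1, level(F)>=1
    D->G: in-degree(G)=0, level(G)=1, enqueue
  process H: level=0
    H->A: in-degree(A)=1, level(A)>=1
    H->B: in-degree(B)=2, level(B)>=1
  process G: level=1
    G->B: in-degree(B)=1, level(B)>=2
    G->C: in-degree(C)=0, level(C)=2, enqueue
    G->F: in-degree(F)=0, level(F)=2, enqueue
  process C: level=2
    C->A: in-degree(A)=0, level(A)=3, enqueue
    C->B: in-degree(B)=0, level(B)=3, enqueue
    C->E: in-degree(E)=1, level(E)>=3
  process F: level=2
  process A: level=3
  process B: level=3
    B->E: in-degree(E)=0, level(E)=4, enqueue
  process E: level=4
All levels: A:3, B:3, C:2, D:0, E:4, F:2, G:1, H:0

Answer: A:3, B:3, C:2, D:0, E:4, F:2, G:1, H:0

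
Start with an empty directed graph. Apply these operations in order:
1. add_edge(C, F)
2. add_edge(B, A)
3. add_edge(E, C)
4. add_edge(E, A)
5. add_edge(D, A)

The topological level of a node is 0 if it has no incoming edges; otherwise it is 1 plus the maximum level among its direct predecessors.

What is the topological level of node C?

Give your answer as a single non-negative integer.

Op 1: add_edge(C, F). Edges now: 1
Op 2: add_edge(B, A). Edges now: 2
Op 3: add_edge(E, C). Edges now: 3
Op 4: add_edge(E, A). Edges now: 4
Op 5: add_edge(D, A). Edges now: 5
Compute levels (Kahn BFS):
  sources (in-degree 0): B, D, E
  process B: level=0
    B->A: in-degree(A)=2, level(A)>=1
  process D: level=0
    D->A: in-degree(A)=1, level(A)>=1
  process E: level=0
    E->A: in-degree(A)=0, level(A)=1, enqueue
    E->C: in-degree(C)=0, level(C)=1, enqueue
  process A: level=1
  process C: level=1
    C->F: in-degree(F)=0, level(F)=2, enqueue
  process F: level=2
All levels: A:1, B:0, C:1, D:0, E:0, F:2
level(C) = 1

Answer: 1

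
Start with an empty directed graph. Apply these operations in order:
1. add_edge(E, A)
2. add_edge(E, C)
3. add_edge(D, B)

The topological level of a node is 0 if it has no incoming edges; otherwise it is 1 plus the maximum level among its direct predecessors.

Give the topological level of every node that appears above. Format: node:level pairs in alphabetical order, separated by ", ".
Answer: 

Answer: A:1, B:1, C:1, D:0, E:0

Derivation:
Op 1: add_edge(E, A). Edges now: 1
Op 2: add_edge(E, C). Edges now: 2
Op 3: add_edge(D, B). Edges now: 3
Compute levels (Kahn BFS):
  sources (in-degree 0): D, E
  process D: level=0
    D->B: in-degree(B)=0, level(B)=1, enqueue
  process E: level=0
    E->A: in-degree(A)=0, level(A)=1, enqueue
    E->C: in-degree(C)=0, level(C)=1, enqueue
  process B: level=1
  process A: level=1
  process C: level=1
All levels: A:1, B:1, C:1, D:0, E:0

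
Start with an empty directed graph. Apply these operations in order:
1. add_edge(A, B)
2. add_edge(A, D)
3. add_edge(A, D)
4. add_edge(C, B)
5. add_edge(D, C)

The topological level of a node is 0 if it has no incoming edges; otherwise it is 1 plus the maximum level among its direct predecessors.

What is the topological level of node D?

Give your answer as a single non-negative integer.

Answer: 1

Derivation:
Op 1: add_edge(A, B). Edges now: 1
Op 2: add_edge(A, D). Edges now: 2
Op 3: add_edge(A, D) (duplicate, no change). Edges now: 2
Op 4: add_edge(C, B). Edges now: 3
Op 5: add_edge(D, C). Edges now: 4
Compute levels (Kahn BFS):
  sources (in-degree 0): A
  process A: level=0
    A->B: in-degree(B)=1, level(B)>=1
    A->D: in-degree(D)=0, level(D)=1, enqueue
  process D: level=1
    D->C: in-degree(C)=0, level(C)=2, enqueue
  process C: level=2
    C->B: in-degree(B)=0, level(B)=3, enqueue
  process B: level=3
All levels: A:0, B:3, C:2, D:1
level(D) = 1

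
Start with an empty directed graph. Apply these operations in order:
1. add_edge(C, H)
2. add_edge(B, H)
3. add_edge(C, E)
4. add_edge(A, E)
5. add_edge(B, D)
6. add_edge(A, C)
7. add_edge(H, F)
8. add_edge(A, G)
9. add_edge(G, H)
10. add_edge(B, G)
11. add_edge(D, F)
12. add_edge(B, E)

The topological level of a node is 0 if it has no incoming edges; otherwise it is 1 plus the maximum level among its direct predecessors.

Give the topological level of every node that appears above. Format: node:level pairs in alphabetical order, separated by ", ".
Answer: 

Answer: A:0, B:0, C:1, D:1, E:2, F:3, G:1, H:2

Derivation:
Op 1: add_edge(C, H). Edges now: 1
Op 2: add_edge(B, H). Edges now: 2
Op 3: add_edge(C, E). Edges now: 3
Op 4: add_edge(A, E). Edges now: 4
Op 5: add_edge(B, D). Edges now: 5
Op 6: add_edge(A, C). Edges now: 6
Op 7: add_edge(H, F). Edges now: 7
Op 8: add_edge(A, G). Edges now: 8
Op 9: add_edge(G, H). Edges now: 9
Op 10: add_edge(B, G). Edges now: 10
Op 11: add_edge(D, F). Edges now: 11
Op 12: add_edge(B, E). Edges now: 12
Compute levels (Kahn BFS):
  sources (in-degree 0): A, B
  process A: level=0
    A->C: in-degree(C)=0, level(C)=1, enqueue
    A->E: in-degree(E)=2, level(E)>=1
    A->G: in-degree(G)=1, level(G)>=1
  process B: level=0
    B->D: in-degree(D)=0, level(D)=1, enqueue
    B->E: in-degree(E)=1, level(E)>=1
    B->G: in-degree(G)=0, level(G)=1, enqueue
    B->H: in-degree(H)=2, level(H)>=1
  process C: level=1
    C->E: in-degree(E)=0, level(E)=2, enqueue
    C->H: in-degree(H)=1, level(H)>=2
  process D: level=1
    D->F: in-degree(F)=1, level(F)>=2
  process G: level=1
    G->H: in-degree(H)=0, level(H)=2, enqueue
  process E: level=2
  process H: level=2
    H->F: in-degree(F)=0, level(F)=3, enqueue
  process F: level=3
All levels: A:0, B:0, C:1, D:1, E:2, F:3, G:1, H:2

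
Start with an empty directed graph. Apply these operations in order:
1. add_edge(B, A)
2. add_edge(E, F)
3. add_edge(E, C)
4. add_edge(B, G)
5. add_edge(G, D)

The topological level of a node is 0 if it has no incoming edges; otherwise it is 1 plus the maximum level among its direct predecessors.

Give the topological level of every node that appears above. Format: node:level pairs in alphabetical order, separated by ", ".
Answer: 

Op 1: add_edge(B, A). Edges now: 1
Op 2: add_edge(E, F). Edges now: 2
Op 3: add_edge(E, C). Edges now: 3
Op 4: add_edge(B, G). Edges now: 4
Op 5: add_edge(G, D). Edges now: 5
Compute levels (Kahn BFS):
  sources (in-degree 0): B, E
  process B: level=0
    B->A: in-degree(A)=0, level(A)=1, enqueue
    B->G: in-degree(G)=0, level(G)=1, enqueue
  process E: level=0
    E->C: in-degree(C)=0, level(C)=1, enqueue
    E->F: in-degree(F)=0, level(F)=1, enqueue
  process A: level=1
  process G: level=1
    G->D: in-degree(D)=0, level(D)=2, enqueue
  process C: level=1
  process F: level=1
  process D: level=2
All levels: A:1, B:0, C:1, D:2, E:0, F:1, G:1

Answer: A:1, B:0, C:1, D:2, E:0, F:1, G:1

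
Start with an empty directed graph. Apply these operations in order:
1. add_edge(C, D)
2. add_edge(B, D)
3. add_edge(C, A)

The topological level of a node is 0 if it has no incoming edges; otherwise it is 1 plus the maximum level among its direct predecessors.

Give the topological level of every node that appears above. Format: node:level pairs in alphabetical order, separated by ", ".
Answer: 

Op 1: add_edge(C, D). Edges now: 1
Op 2: add_edge(B, D). Edges now: 2
Op 3: add_edge(C, A). Edges now: 3
Compute levels (Kahn BFS):
  sources (in-degree 0): B, C
  process B: level=0
    B->D: in-degree(D)=1, level(D)>=1
  process C: level=0
    C->A: in-degree(A)=0, level(A)=1, enqueue
    C->D: in-degree(D)=0, level(D)=1, enqueue
  process A: level=1
  process D: level=1
All levels: A:1, B:0, C:0, D:1

Answer: A:1, B:0, C:0, D:1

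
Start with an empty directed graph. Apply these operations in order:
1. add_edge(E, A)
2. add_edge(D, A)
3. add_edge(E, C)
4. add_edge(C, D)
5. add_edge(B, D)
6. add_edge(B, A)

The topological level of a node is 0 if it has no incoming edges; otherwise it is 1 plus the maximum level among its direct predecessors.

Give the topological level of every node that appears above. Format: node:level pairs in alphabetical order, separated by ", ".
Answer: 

Answer: A:3, B:0, C:1, D:2, E:0

Derivation:
Op 1: add_edge(E, A). Edges now: 1
Op 2: add_edge(D, A). Edges now: 2
Op 3: add_edge(E, C). Edges now: 3
Op 4: add_edge(C, D). Edges now: 4
Op 5: add_edge(B, D). Edges now: 5
Op 6: add_edge(B, A). Edges now: 6
Compute levels (Kahn BFS):
  sources (in-degree 0): B, E
  process B: level=0
    B->A: in-degree(A)=2, level(A)>=1
    B->D: in-degree(D)=1, level(D)>=1
  process E: level=0
    E->A: in-degree(A)=1, level(A)>=1
    E->C: in-degree(C)=0, level(C)=1, enqueue
  process C: level=1
    C->D: in-degree(D)=0, level(D)=2, enqueue
  process D: level=2
    D->A: in-degree(A)=0, level(A)=3, enqueue
  process A: level=3
All levels: A:3, B:0, C:1, D:2, E:0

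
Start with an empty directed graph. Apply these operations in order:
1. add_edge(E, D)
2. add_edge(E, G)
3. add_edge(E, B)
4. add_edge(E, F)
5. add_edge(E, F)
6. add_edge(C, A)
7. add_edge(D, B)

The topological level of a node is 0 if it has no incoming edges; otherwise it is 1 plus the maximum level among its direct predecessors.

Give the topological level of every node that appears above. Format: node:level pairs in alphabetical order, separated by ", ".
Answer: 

Op 1: add_edge(E, D). Edges now: 1
Op 2: add_edge(E, G). Edges now: 2
Op 3: add_edge(E, B). Edges now: 3
Op 4: add_edge(E, F). Edges now: 4
Op 5: add_edge(E, F) (duplicate, no change). Edges now: 4
Op 6: add_edge(C, A). Edges now: 5
Op 7: add_edge(D, B). Edges now: 6
Compute levels (Kahn BFS):
  sources (in-degree 0): C, E
  process C: level=0
    C->A: in-degree(A)=0, level(A)=1, enqueue
  process E: level=0
    E->B: in-degree(B)=1, level(B)>=1
    E->D: in-degree(D)=0, level(D)=1, enqueue
    E->F: in-degree(F)=0, level(F)=1, enqueue
    E->G: in-degree(G)=0, level(G)=1, enqueue
  process A: level=1
  process D: level=1
    D->B: in-degree(B)=0, level(B)=2, enqueue
  process F: level=1
  process G: level=1
  process B: level=2
All levels: A:1, B:2, C:0, D:1, E:0, F:1, G:1

Answer: A:1, B:2, C:0, D:1, E:0, F:1, G:1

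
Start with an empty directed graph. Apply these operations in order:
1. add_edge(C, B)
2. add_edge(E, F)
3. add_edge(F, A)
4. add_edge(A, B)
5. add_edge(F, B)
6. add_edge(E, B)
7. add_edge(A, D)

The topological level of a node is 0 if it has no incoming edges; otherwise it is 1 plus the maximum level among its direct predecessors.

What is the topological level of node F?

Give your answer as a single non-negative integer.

Op 1: add_edge(C, B). Edges now: 1
Op 2: add_edge(E, F). Edges now: 2
Op 3: add_edge(F, A). Edges now: 3
Op 4: add_edge(A, B). Edges now: 4
Op 5: add_edge(F, B). Edges now: 5
Op 6: add_edge(E, B). Edges now: 6
Op 7: add_edge(A, D). Edges now: 7
Compute levels (Kahn BFS):
  sources (in-degree 0): C, E
  process C: level=0
    C->B: in-degree(B)=3, level(B)>=1
  process E: level=0
    E->B: in-degree(B)=2, level(B)>=1
    E->F: in-degree(F)=0, level(F)=1, enqueue
  process F: level=1
    F->A: in-degree(A)=0, level(A)=2, enqueue
    F->B: in-degree(B)=1, level(B)>=2
  process A: level=2
    A->B: in-degree(B)=0, level(B)=3, enqueue
    A->D: in-degree(D)=0, level(D)=3, enqueue
  process B: level=3
  process D: level=3
All levels: A:2, B:3, C:0, D:3, E:0, F:1
level(F) = 1

Answer: 1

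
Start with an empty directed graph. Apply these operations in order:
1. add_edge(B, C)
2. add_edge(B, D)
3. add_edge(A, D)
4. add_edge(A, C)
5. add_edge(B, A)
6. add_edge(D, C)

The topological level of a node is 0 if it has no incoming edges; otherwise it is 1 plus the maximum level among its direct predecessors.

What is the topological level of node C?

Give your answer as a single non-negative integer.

Answer: 3

Derivation:
Op 1: add_edge(B, C). Edges now: 1
Op 2: add_edge(B, D). Edges now: 2
Op 3: add_edge(A, D). Edges now: 3
Op 4: add_edge(A, C). Edges now: 4
Op 5: add_edge(B, A). Edges now: 5
Op 6: add_edge(D, C). Edges now: 6
Compute levels (Kahn BFS):
  sources (in-degree 0): B
  process B: level=0
    B->A: in-degree(A)=0, level(A)=1, enqueue
    B->C: in-degree(C)=2, level(C)>=1
    B->D: in-degree(D)=1, level(D)>=1
  process A: level=1
    A->C: in-degree(C)=1, level(C)>=2
    A->D: in-degree(D)=0, level(D)=2, enqueue
  process D: level=2
    D->C: in-degree(C)=0, level(C)=3, enqueue
  process C: level=3
All levels: A:1, B:0, C:3, D:2
level(C) = 3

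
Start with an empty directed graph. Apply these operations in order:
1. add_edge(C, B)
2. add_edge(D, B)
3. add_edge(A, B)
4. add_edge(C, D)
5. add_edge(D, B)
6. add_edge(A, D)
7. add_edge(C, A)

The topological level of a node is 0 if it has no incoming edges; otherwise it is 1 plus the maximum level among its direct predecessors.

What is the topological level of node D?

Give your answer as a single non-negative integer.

Op 1: add_edge(C, B). Edges now: 1
Op 2: add_edge(D, B). Edges now: 2
Op 3: add_edge(A, B). Edges now: 3
Op 4: add_edge(C, D). Edges now: 4
Op 5: add_edge(D, B) (duplicate, no change). Edges now: 4
Op 6: add_edge(A, D). Edges now: 5
Op 7: add_edge(C, A). Edges now: 6
Compute levels (Kahn BFS):
  sources (in-degree 0): C
  process C: level=0
    C->A: in-degree(A)=0, level(A)=1, enqueue
    C->B: in-degree(B)=2, level(B)>=1
    C->D: in-degree(D)=1, level(D)>=1
  process A: level=1
    A->B: in-degree(B)=1, level(B)>=2
    A->D: in-degree(D)=0, level(D)=2, enqueue
  process D: level=2
    D->B: in-degree(B)=0, level(B)=3, enqueue
  process B: level=3
All levels: A:1, B:3, C:0, D:2
level(D) = 2

Answer: 2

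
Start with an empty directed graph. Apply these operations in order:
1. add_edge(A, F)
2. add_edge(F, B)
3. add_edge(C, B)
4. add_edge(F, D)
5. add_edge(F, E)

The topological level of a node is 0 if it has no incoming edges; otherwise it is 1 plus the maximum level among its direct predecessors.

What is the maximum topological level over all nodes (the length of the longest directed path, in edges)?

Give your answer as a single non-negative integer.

Op 1: add_edge(A, F). Edges now: 1
Op 2: add_edge(F, B). Edges now: 2
Op 3: add_edge(C, B). Edges now: 3
Op 4: add_edge(F, D). Edges now: 4
Op 5: add_edge(F, E). Edges now: 5
Compute levels (Kahn BFS):
  sources (in-degree 0): A, C
  process A: level=0
    A->F: in-degree(F)=0, level(F)=1, enqueue
  process C: level=0
    C->B: in-degree(B)=1, level(B)>=1
  process F: level=1
    F->B: in-degree(B)=0, level(B)=2, enqueue
    F->D: in-degree(D)=0, level(D)=2, enqueue
    F->E: in-degree(E)=0, level(E)=2, enqueue
  process B: level=2
  process D: level=2
  process E: level=2
All levels: A:0, B:2, C:0, D:2, E:2, F:1
max level = 2

Answer: 2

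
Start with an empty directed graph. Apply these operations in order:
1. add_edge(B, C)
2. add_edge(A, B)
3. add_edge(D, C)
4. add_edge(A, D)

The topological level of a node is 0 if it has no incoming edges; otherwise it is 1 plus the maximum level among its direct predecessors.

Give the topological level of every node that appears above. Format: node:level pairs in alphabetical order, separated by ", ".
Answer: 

Op 1: add_edge(B, C). Edges now: 1
Op 2: add_edge(A, B). Edges now: 2
Op 3: add_edge(D, C). Edges now: 3
Op 4: add_edge(A, D). Edges now: 4
Compute levels (Kahn BFS):
  sources (in-degree 0): A
  process A: level=0
    A->B: in-degree(B)=0, level(B)=1, enqueue
    A->D: in-degree(D)=0, level(D)=1, enqueue
  process B: level=1
    B->C: in-degree(C)=1, level(C)>=2
  process D: level=1
    D->C: in-degree(C)=0, level(C)=2, enqueue
  process C: level=2
All levels: A:0, B:1, C:2, D:1

Answer: A:0, B:1, C:2, D:1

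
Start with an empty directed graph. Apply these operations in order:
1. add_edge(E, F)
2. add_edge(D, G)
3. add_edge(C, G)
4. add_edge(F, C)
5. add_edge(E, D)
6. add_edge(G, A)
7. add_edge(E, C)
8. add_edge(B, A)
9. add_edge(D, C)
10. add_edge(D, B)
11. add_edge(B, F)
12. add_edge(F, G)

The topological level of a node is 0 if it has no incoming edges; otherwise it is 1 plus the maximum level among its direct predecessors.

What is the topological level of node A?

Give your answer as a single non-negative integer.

Answer: 6

Derivation:
Op 1: add_edge(E, F). Edges now: 1
Op 2: add_edge(D, G). Edges now: 2
Op 3: add_edge(C, G). Edges now: 3
Op 4: add_edge(F, C). Edges now: 4
Op 5: add_edge(E, D). Edges now: 5
Op 6: add_edge(G, A). Edges now: 6
Op 7: add_edge(E, C). Edges now: 7
Op 8: add_edge(B, A). Edges now: 8
Op 9: add_edge(D, C). Edges now: 9
Op 10: add_edge(D, B). Edges now: 10
Op 11: add_edge(B, F). Edges now: 11
Op 12: add_edge(F, G). Edges now: 12
Compute levels (Kahn BFS):
  sources (in-degree 0): E
  process E: level=0
    E->C: in-degree(C)=2, level(C)>=1
    E->D: in-degree(D)=0, level(D)=1, enqueue
    E->F: in-degree(F)=1, level(F)>=1
  process D: level=1
    D->B: in-degree(B)=0, level(B)=2, enqueue
    D->C: in-degree(C)=1, level(C)>=2
    D->G: in-degree(G)=2, level(G)>=2
  process B: level=2
    B->A: in-degree(A)=1, level(A)>=3
    B->F: in-degree(F)=0, level(F)=3, enqueue
  process F: level=3
    F->C: in-degree(C)=0, level(C)=4, enqueue
    F->G: in-degree(G)=1, level(G)>=4
  process C: level=4
    C->G: in-degree(G)=0, level(G)=5, enqueue
  process G: level=5
    G->A: in-degree(A)=0, level(A)=6, enqueue
  process A: level=6
All levels: A:6, B:2, C:4, D:1, E:0, F:3, G:5
level(A) = 6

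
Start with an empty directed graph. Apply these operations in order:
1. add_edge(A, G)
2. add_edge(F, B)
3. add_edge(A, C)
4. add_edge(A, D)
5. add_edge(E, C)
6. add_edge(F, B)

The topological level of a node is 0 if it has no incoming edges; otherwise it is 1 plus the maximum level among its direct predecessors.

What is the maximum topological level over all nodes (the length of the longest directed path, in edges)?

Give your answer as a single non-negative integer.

Op 1: add_edge(A, G). Edges now: 1
Op 2: add_edge(F, B). Edges now: 2
Op 3: add_edge(A, C). Edges now: 3
Op 4: add_edge(A, D). Edges now: 4
Op 5: add_edge(E, C). Edges now: 5
Op 6: add_edge(F, B) (duplicate, no change). Edges now: 5
Compute levels (Kahn BFS):
  sources (in-degree 0): A, E, F
  process A: level=0
    A->C: in-degree(C)=1, level(C)>=1
    A->D: in-degree(D)=0, level(D)=1, enqueue
    A->G: in-degree(G)=0, level(G)=1, enqueue
  process E: level=0
    E->C: in-degree(C)=0, level(C)=1, enqueue
  process F: level=0
    F->B: in-degree(B)=0, level(B)=1, enqueue
  process D: level=1
  process G: level=1
  process C: level=1
  process B: level=1
All levels: A:0, B:1, C:1, D:1, E:0, F:0, G:1
max level = 1

Answer: 1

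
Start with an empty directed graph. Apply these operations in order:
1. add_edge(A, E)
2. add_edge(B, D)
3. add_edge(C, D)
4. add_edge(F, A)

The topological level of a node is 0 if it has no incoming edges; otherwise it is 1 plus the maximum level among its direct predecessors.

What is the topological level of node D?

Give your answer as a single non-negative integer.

Answer: 1

Derivation:
Op 1: add_edge(A, E). Edges now: 1
Op 2: add_edge(B, D). Edges now: 2
Op 3: add_edge(C, D). Edges now: 3
Op 4: add_edge(F, A). Edges now: 4
Compute levels (Kahn BFS):
  sources (in-degree 0): B, C, F
  process B: level=0
    B->D: in-degree(D)=1, level(D)>=1
  process C: level=0
    C->D: in-degree(D)=0, level(D)=1, enqueue
  process F: level=0
    F->A: in-degree(A)=0, level(A)=1, enqueue
  process D: level=1
  process A: level=1
    A->E: in-degree(E)=0, level(E)=2, enqueue
  process E: level=2
All levels: A:1, B:0, C:0, D:1, E:2, F:0
level(D) = 1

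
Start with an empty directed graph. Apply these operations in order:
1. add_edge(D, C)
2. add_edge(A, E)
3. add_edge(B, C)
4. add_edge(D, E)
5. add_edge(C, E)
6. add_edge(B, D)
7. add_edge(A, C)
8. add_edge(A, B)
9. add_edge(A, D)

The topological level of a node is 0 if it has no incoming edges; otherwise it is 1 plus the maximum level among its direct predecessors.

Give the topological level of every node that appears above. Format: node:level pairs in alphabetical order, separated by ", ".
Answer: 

Op 1: add_edge(D, C). Edges now: 1
Op 2: add_edge(A, E). Edges now: 2
Op 3: add_edge(B, C). Edges now: 3
Op 4: add_edge(D, E). Edges now: 4
Op 5: add_edge(C, E). Edges now: 5
Op 6: add_edge(B, D). Edges now: 6
Op 7: add_edge(A, C). Edges now: 7
Op 8: add_edge(A, B). Edges now: 8
Op 9: add_edge(A, D). Edges now: 9
Compute levels (Kahn BFS):
  sources (in-degree 0): A
  process A: level=0
    A->B: in-degree(B)=0, level(B)=1, enqueue
    A->C: in-degree(C)=2, level(C)>=1
    A->D: in-degree(D)=1, level(D)>=1
    A->E: in-degree(E)=2, level(E)>=1
  process B: level=1
    B->C: in-degree(C)=1, level(C)>=2
    B->D: in-degree(D)=0, level(D)=2, enqueue
  process D: level=2
    D->C: in-degree(C)=0, level(C)=3, enqueue
    D->E: in-degree(E)=1, level(E)>=3
  process C: level=3
    C->E: in-degree(E)=0, level(E)=4, enqueue
  process E: level=4
All levels: A:0, B:1, C:3, D:2, E:4

Answer: A:0, B:1, C:3, D:2, E:4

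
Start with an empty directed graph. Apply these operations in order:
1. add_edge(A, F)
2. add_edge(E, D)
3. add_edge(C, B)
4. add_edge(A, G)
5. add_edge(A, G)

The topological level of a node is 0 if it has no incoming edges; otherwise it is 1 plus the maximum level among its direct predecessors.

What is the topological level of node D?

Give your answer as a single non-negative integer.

Answer: 1

Derivation:
Op 1: add_edge(A, F). Edges now: 1
Op 2: add_edge(E, D). Edges now: 2
Op 3: add_edge(C, B). Edges now: 3
Op 4: add_edge(A, G). Edges now: 4
Op 5: add_edge(A, G) (duplicate, no change). Edges now: 4
Compute levels (Kahn BFS):
  sources (in-degree 0): A, C, E
  process A: level=0
    A->F: in-degree(F)=0, level(F)=1, enqueue
    A->G: in-degree(G)=0, level(G)=1, enqueue
  process C: level=0
    C->B: in-degree(B)=0, level(B)=1, enqueue
  process E: level=0
    E->D: in-degree(D)=0, level(D)=1, enqueue
  process F: level=1
  process G: level=1
  process B: level=1
  process D: level=1
All levels: A:0, B:1, C:0, D:1, E:0, F:1, G:1
level(D) = 1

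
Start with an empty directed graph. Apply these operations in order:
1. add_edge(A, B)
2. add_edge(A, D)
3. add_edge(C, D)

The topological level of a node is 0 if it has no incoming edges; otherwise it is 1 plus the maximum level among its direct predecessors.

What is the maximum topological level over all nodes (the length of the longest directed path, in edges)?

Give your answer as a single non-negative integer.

Answer: 1

Derivation:
Op 1: add_edge(A, B). Edges now: 1
Op 2: add_edge(A, D). Edges now: 2
Op 3: add_edge(C, D). Edges now: 3
Compute levels (Kahn BFS):
  sources (in-degree 0): A, C
  process A: level=0
    A->B: in-degree(B)=0, level(B)=1, enqueue
    A->D: in-degree(D)=1, level(D)>=1
  process C: level=0
    C->D: in-degree(D)=0, level(D)=1, enqueue
  process B: level=1
  process D: level=1
All levels: A:0, B:1, C:0, D:1
max level = 1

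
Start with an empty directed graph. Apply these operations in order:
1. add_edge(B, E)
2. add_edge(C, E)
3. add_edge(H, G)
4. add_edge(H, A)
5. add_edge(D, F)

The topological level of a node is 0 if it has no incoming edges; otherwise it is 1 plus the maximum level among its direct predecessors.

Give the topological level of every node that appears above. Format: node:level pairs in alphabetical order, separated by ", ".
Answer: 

Answer: A:1, B:0, C:0, D:0, E:1, F:1, G:1, H:0

Derivation:
Op 1: add_edge(B, E). Edges now: 1
Op 2: add_edge(C, E). Edges now: 2
Op 3: add_edge(H, G). Edges now: 3
Op 4: add_edge(H, A). Edges now: 4
Op 5: add_edge(D, F). Edges now: 5
Compute levels (Kahn BFS):
  sources (in-degree 0): B, C, D, H
  process B: level=0
    B->E: in-degree(E)=1, level(E)>=1
  process C: level=0
    C->E: in-degree(E)=0, level(E)=1, enqueue
  process D: level=0
    D->F: in-degree(F)=0, level(F)=1, enqueue
  process H: level=0
    H->A: in-degree(A)=0, level(A)=1, enqueue
    H->G: in-degree(G)=0, level(G)=1, enqueue
  process E: level=1
  process F: level=1
  process A: level=1
  process G: level=1
All levels: A:1, B:0, C:0, D:0, E:1, F:1, G:1, H:0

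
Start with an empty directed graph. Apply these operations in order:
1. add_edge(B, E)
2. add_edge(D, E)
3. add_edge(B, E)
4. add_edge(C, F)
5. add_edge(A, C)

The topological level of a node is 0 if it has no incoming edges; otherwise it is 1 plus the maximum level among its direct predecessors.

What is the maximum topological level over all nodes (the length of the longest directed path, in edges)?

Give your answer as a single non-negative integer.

Op 1: add_edge(B, E). Edges now: 1
Op 2: add_edge(D, E). Edges now: 2
Op 3: add_edge(B, E) (duplicate, no change). Edges now: 2
Op 4: add_edge(C, F). Edges now: 3
Op 5: add_edge(A, C). Edges now: 4
Compute levels (Kahn BFS):
  sources (in-degree 0): A, B, D
  process A: level=0
    A->C: in-degree(C)=0, level(C)=1, enqueue
  process B: level=0
    B->E: in-degree(E)=1, level(E)>=1
  process D: level=0
    D->E: in-degree(E)=0, level(E)=1, enqueue
  process C: level=1
    C->F: in-degree(F)=0, level(F)=2, enqueue
  process E: level=1
  process F: level=2
All levels: A:0, B:0, C:1, D:0, E:1, F:2
max level = 2

Answer: 2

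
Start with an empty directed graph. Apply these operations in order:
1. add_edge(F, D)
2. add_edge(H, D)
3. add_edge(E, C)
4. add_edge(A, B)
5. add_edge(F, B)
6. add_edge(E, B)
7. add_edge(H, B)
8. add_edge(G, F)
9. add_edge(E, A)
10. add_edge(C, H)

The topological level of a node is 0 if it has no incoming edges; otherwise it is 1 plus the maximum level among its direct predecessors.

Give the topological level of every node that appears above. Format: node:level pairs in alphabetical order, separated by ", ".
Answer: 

Answer: A:1, B:3, C:1, D:3, E:0, F:1, G:0, H:2

Derivation:
Op 1: add_edge(F, D). Edges now: 1
Op 2: add_edge(H, D). Edges now: 2
Op 3: add_edge(E, C). Edges now: 3
Op 4: add_edge(A, B). Edges now: 4
Op 5: add_edge(F, B). Edges now: 5
Op 6: add_edge(E, B). Edges now: 6
Op 7: add_edge(H, B). Edges now: 7
Op 8: add_edge(G, F). Edges now: 8
Op 9: add_edge(E, A). Edges now: 9
Op 10: add_edge(C, H). Edges now: 10
Compute levels (Kahn BFS):
  sources (in-degree 0): E, G
  process E: level=0
    E->A: in-degree(A)=0, level(A)=1, enqueue
    E->B: in-degree(B)=3, level(B)>=1
    E->C: in-degree(C)=0, level(C)=1, enqueue
  process G: level=0
    G->F: in-degree(F)=0, level(F)=1, enqueue
  process A: level=1
    A->B: in-degree(B)=2, level(B)>=2
  process C: level=1
    C->H: in-degree(H)=0, level(H)=2, enqueue
  process F: level=1
    F->B: in-degree(B)=1, level(B)>=2
    F->D: in-degree(D)=1, level(D)>=2
  process H: level=2
    H->B: in-degree(B)=0, level(B)=3, enqueue
    H->D: in-degree(D)=0, level(D)=3, enqueue
  process B: level=3
  process D: level=3
All levels: A:1, B:3, C:1, D:3, E:0, F:1, G:0, H:2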